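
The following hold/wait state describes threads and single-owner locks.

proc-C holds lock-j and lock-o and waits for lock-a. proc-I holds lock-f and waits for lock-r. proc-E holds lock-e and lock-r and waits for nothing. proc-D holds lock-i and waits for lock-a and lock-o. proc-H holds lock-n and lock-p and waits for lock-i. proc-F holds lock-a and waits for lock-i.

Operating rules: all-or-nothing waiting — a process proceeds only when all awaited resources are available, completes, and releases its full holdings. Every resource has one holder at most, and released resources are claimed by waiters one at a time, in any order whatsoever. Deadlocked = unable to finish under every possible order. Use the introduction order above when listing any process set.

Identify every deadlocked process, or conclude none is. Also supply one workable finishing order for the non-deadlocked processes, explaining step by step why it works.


The deadlocked set is proc-C, proc-D, proc-H and proc-F.
Key observation: the waits loop around proc-C -> proc-F -> proc-D -> proc-C with no way out; proc-H waits into the deadlock from upstream.
One completion order for the rest: proc-E, proc-I.
Walking it through:
  proc-E waits on nothing -> runs at once and releases lock-e and lock-r
  proc-I: everything it awaited (lock-r) is free; runs, freeing lock-f


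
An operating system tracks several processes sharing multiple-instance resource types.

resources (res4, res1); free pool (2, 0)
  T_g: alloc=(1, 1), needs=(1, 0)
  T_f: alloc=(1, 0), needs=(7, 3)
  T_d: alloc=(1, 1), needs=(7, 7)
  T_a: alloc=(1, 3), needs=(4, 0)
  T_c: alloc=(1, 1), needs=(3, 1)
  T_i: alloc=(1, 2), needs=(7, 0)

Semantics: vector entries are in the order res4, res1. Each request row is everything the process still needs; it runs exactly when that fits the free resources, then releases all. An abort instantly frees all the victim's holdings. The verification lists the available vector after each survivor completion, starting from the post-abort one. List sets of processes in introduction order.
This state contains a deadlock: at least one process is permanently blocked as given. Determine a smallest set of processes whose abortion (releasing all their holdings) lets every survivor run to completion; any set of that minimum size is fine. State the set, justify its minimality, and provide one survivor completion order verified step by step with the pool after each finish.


The answer: abort T_f and T_i.
Key observation: the returned (2, 2) from T_f and T_i is what brings T_d — unrunnable before, under any order — into play at step 4.
Why nothing smaller works — every single abort fails: T_g alone leaves T_f blocked (short on res4); T_f alone leaves T_d blocked (short on res4 and res1); T_d alone leaves T_f blocked (short on res4); T_a alone leaves T_f blocked (short on res4); T_c alone leaves T_f blocked (short on res4); T_i alone leaves T_f blocked (short on res4).
The survivors complete as T_a, T_c, T_g, T_d. Step-by-step check (starting from the post-abort pool):
  pool = (4, 2)
  T_a: need (4, 0) fits (4, 2); releases (1, 3), pool now (5, 5)
  T_c: need (3, 1) fits (5, 5); releases (1, 1), pool now (6, 6)
  T_g: need (1, 0) fits (6, 6); releases (1, 1), pool now (7, 7)
  T_d: need (7, 7) fits (7, 7); releases (1, 1), pool now (8, 8)


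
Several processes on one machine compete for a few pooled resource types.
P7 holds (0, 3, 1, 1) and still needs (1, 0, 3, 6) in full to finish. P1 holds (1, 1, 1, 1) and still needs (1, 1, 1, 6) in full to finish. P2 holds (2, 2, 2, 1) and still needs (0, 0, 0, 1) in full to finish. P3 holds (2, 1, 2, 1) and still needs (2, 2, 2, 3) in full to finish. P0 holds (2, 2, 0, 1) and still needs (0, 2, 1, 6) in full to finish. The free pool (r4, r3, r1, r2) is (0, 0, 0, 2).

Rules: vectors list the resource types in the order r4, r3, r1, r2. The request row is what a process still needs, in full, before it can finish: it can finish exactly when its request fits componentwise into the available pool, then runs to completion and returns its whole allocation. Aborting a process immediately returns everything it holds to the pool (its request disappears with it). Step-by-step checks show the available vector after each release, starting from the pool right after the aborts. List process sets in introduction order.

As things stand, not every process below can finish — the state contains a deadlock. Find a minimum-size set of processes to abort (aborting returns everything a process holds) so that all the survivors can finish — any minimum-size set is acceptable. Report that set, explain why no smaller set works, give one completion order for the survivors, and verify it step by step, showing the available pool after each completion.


The answer: abort P7 and P0.
Key observation: P1 was stuck for good until P7 and P0 gave back (2, 5, 1, 2); in the order shown it finishes at step 3.
Why nothing smaller works — every single abort fails: P7 alone leaves P1 blocked (short on r2); P1 alone leaves P7 blocked (short on r2); P2 alone leaves P7 blocked (short on r2); P3 alone leaves P7 blocked (short on r2); P0 alone leaves P7 blocked (short on r2).
One survivor order: P2, P3, P1. Walking it through (post-abort pool first):
  pool = (2, 5, 1, 4)
  run P2 (needs (0, 0, 0, 1), free (2, 5, 1, 4)); after release of (2, 2, 2, 1) the pool is (4, 7, 3, 5)
  run P3 (needs (2, 2, 2, 3), free (4, 7, 3, 5)); after release of (2, 1, 2, 1) the pool is (6, 8, 5, 6)
  run P1 (needs (1, 1, 1, 6), free (6, 8, 5, 6)); after release of (1, 1, 1, 1) the pool is (7, 9, 6, 7)


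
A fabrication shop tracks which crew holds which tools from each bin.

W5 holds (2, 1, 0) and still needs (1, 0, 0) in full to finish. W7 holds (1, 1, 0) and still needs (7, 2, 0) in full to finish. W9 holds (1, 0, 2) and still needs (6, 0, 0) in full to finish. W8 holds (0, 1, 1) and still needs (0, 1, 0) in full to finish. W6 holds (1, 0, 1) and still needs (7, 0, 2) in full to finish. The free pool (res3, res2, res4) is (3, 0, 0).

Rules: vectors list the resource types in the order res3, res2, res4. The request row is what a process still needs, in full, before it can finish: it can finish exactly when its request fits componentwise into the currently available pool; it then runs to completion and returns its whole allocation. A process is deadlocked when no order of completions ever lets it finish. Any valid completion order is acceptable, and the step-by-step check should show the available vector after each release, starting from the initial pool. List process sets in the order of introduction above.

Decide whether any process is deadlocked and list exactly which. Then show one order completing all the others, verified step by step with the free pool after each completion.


Deadlocked set: W7, W9 and W6.
Key observation: after W5, W8 complete, (5, 2, 1) is the best the pool ever gets, yet each leftover process wants more res3.
The rest can finish in the order W5, W8. Step-by-step check:
  pool = (3, 0, 0)
  run W5 (needs (1, 0, 0), free (3, 0, 0)); after release of (2, 1, 0) the pool is (5, 1, 0)
  run W8 (needs (0, 1, 0), free (5, 1, 0)); after release of (0, 1, 1) the pool is (5, 2, 1)
The blocked processes can never fit:
  W7 still needs (7, 2, 0) but only (5, 2, 1) is free — short on res3
  W9 still needs (6, 0, 0) but only (5, 2, 1) is free — short on res3
  W6 still needs (7, 0, 2) but only (5, 2, 1) is free — short on res3 and res4


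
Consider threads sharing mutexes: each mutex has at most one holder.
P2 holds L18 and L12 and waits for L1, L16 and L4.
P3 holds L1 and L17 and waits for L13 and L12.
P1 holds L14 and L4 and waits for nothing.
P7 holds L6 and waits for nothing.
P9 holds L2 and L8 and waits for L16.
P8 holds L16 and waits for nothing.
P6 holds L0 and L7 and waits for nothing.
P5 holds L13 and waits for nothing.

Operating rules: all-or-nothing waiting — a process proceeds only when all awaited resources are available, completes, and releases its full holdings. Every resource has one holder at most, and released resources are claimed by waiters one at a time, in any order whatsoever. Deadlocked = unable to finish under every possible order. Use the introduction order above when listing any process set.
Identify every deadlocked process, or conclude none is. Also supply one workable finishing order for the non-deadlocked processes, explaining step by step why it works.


Deadlocked: P2 and P3.
Key observation: the knot is the closed ring of waits P2 -> P3 -> P2; no other process is dragged down with it.
A valid finishing order for the others: P5, P7, P8, P9, P6, P1.
Check, step by step:
  P5: no waits; runs immediately, freeing L13
  P7: no waits; runs immediately, freeing L6
  P8: no waits; runs immediately, freeing L16
  P9: everything it awaited (L16) is free; runs, freeing L2 and L8
  P6: no waits; runs immediately, freeing L0 and L7
  P1: no waits; runs immediately, freeing L14 and L4


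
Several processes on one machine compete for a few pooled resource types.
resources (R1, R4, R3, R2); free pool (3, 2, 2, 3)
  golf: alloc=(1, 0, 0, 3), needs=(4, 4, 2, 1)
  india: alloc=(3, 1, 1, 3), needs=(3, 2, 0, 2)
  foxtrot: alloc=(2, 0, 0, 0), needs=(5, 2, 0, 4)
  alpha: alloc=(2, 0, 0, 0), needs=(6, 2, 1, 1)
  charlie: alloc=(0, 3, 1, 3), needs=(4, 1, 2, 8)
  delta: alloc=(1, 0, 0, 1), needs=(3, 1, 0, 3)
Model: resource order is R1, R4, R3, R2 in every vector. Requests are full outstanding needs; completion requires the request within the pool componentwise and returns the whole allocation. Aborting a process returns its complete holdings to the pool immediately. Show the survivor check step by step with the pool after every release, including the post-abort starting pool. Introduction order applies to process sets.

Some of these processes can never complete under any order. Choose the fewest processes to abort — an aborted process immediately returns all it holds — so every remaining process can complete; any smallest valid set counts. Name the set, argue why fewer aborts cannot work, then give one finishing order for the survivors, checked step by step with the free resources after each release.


Minimum abort set: golf.
Key observation: the deadlocked charlie becomes finishable only because golf released (1, 0, 0, 3); it completes at step 4 below.
No smaller set exists: with zero aborts the deadlock remains.
One survivor order: delta, india, foxtrot, charlie, alpha. Walking it through (post-abort pool first):
  pool = (4, 2, 2, 6)
  delta: need (3, 1, 0, 3) fits (4, 2, 2, 6); releases (1, 0, 0, 1), pool now (5, 2, 2, 7)
  india: need (3, 2, 0, 2) fits (5, 2, 2, 7); releases (3, 1, 1, 3), pool now (8, 3, 3, 10)
  foxtrot: need (5, 2, 0, 4) fits (8, 3, 3, 10); releases (2, 0, 0, 0), pool now (10, 3, 3, 10)
  charlie: need (4, 1, 2, 8) fits (10, 3, 3, 10); releases (0, 3, 1, 3), pool now (10, 6, 4, 13)
  alpha: need (6, 2, 1, 1) fits (10, 6, 4, 13); releases (2, 0, 0, 0), pool now (12, 6, 4, 13)


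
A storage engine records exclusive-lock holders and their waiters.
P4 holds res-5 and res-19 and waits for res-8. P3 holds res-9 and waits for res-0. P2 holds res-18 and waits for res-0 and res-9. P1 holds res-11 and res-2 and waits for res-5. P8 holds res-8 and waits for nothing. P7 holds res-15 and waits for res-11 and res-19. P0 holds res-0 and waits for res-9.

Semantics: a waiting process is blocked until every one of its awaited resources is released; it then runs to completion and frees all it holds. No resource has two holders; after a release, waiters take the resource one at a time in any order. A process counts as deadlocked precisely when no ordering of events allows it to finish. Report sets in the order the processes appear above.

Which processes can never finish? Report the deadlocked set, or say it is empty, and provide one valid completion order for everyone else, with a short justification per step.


The deadlocked set is P3, P2 and P0.
Key observation: the cycle P3 -> P0 -> P3 can never break — each member waits on the next; P2 waits into the deadlock from upstream.
The rest can finish in the order P8, P4, P1, P7.
Walking it through:
  P8 waits on nothing -> runs at once and releases res-8
  P4 waits on res-8 — all released -> runs and releases res-5 and res-19
  P1 waits on res-5 — all released -> runs and releases res-11 and res-2
  P7 waits on res-11 and res-19 — all released -> runs and releases res-15


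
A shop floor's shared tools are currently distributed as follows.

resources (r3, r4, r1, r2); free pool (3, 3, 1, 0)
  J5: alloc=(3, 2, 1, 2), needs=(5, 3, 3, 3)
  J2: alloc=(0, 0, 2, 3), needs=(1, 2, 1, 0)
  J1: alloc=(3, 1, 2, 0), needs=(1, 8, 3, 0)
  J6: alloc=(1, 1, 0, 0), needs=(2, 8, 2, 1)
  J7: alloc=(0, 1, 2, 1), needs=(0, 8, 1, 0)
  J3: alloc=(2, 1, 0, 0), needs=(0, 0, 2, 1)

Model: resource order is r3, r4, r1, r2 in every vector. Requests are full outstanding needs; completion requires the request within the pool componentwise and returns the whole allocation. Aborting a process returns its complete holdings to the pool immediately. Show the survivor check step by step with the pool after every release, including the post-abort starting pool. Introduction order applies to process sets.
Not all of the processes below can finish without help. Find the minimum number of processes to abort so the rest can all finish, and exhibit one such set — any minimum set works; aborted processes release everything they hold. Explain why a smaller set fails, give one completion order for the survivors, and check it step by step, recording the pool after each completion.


Abort J1 and J7.
Key observation: aborting J1 and J7 returns (3, 2, 4, 1), and J6 — hopeless before — runs at step 4 with the returned capacity in the pool.
Minimality, checking each single-abort alternative: J5 alone leaves J1 blocked (short on r4); J2 alone leaves J1 blocked (short on r4); J1 alone leaves J6 blocked (short on r4); J6 alone leaves J1 blocked (short on r4); J7 alone leaves J1 blocked (short on r4); J3 alone leaves J1 blocked (short on r4).
One survivor order: J2, J5, J3, J6. Step-by-step check (post-abort pool first):
  pool = (6, 5, 5, 1)
  J2 needs (1, 2, 1, 0) <= (6, 5, 5, 1) -> finishes; pool += (0, 0, 2, 3) = (6, 5, 7, 4)
  J5 needs (5, 3, 3, 3) <= (6, 5, 7, 4) -> finishes; pool += (3, 2, 1, 2) = (9, 7, 8, 6)
  J3 needs (0, 0, 2, 1) <= (9, 7, 8, 6) -> finishes; pool += (2, 1, 0, 0) = (11, 8, 8, 6)
  J6 needs (2, 8, 2, 1) <= (11, 8, 8, 6) -> finishes; pool += (1, 1, 0, 0) = (12, 9, 8, 6)


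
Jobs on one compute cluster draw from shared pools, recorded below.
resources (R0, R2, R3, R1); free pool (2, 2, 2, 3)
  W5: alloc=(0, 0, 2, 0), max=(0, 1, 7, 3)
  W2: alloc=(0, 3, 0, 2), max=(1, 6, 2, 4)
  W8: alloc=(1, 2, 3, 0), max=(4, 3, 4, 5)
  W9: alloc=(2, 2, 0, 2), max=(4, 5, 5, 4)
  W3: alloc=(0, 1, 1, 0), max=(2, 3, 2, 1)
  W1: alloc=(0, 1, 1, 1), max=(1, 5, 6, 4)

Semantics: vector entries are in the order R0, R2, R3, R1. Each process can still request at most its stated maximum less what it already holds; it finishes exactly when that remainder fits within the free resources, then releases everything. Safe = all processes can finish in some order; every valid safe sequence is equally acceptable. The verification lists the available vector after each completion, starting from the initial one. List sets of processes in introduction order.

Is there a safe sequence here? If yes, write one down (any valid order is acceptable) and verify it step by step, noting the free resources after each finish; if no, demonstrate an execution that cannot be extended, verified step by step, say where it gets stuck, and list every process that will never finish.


UNSAFE.
Key observation: after W3, W2 the pool peaks at (2, 6, 3, 5), and each blocked process is short somewhere: W5 on R3; W8 on R0; W9 on R3; W1 on R3.
A maximal execution: W3, W2 — then nothing else fits. Step-by-step check:
  pool = (2, 2, 2, 3)
  run W3 (needs (2, 2, 1, 1), free (2, 2, 2, 3)); after release of (0, 1, 1, 0) the pool is (2, 3, 3, 3)
  run W2 (needs (1, 3, 2, 2), free (2, 3, 3, 3)); after release of (0, 3, 0, 2) the pool is (2, 6, 3, 5)
  blocked: W5 wants (0, 1, 5, 3), pool (2, 6, 3, 5) — not enough R3
  blocked: W8 wants (3, 1, 1, 5), pool (2, 6, 3, 5) — not enough R0
  blocked: W9 wants (2, 3, 5, 2), pool (2, 6, 3, 5) — not enough R3
  blocked: W1 wants (1, 4, 5, 3), pool (2, 6, 3, 5) — not enough R3
Permanently blocked: W5, W8, W9 and W1.


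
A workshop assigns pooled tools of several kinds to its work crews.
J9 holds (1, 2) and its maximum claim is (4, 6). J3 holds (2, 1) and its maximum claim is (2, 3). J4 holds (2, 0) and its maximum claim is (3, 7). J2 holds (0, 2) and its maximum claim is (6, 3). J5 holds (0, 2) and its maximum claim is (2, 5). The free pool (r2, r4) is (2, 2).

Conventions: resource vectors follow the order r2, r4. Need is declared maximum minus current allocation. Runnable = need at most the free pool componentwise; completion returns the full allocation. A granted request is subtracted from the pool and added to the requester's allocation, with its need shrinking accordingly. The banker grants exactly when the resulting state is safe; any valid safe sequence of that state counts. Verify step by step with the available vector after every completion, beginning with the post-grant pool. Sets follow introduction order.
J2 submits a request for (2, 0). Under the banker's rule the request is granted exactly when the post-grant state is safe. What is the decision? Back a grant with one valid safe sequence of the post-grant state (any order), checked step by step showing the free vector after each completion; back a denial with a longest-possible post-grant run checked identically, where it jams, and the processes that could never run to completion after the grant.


DENY: after the grant no complete ordering would exist.
Key observation: after J3, J5 the pool peaks at (2, 5), and each blocked process is short somewhere: J9 on r2; J4 on r4; J2 on r2.
Pretend the grant happened; the run J3, J5 goes as far as possible. Check, step by step:
  pool = (0, 2)
  J3 needs (0, 2) <= (0, 2) -> finishes; pool += (2, 1) = (2, 3)
  J5 needs (2, 3) <= (2, 3) -> finishes; pool += (0, 2) = (2, 5)
  blocked: J9 wants (3, 4), pool (2, 5) — not enough r2
  blocked: J4 wants (1, 7), pool (2, 5) — not enough r4
  blocked: J2 wants (4, 1), pool (2, 5) — not enough r2
Post-grant, the permanently blocked set is J9, J4 and J2.


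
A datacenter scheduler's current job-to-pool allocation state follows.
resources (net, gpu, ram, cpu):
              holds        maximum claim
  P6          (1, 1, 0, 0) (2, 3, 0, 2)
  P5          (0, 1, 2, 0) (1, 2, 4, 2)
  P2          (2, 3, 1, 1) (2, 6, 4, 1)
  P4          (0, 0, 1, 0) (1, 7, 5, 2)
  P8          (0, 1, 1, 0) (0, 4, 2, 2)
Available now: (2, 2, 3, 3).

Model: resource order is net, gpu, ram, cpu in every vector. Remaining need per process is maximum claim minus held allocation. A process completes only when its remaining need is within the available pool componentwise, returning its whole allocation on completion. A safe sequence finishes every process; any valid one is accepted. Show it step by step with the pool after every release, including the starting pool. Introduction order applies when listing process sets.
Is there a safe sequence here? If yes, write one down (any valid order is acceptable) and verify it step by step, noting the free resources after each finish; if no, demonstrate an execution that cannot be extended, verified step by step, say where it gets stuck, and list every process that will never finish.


SAFE, for example via the order P6, P5, P2, P4, P8.
Key observation: reading the order forward, P6 is the first process whose need (1, 2, 0, 2) meets the free pool (2, 2, 3, 3) exactly on a resource it requests.
Step-by-step check:
  pool = (2, 2, 3, 3)
  P6: need (1, 2, 0, 2) fits (2, 2, 3, 3); releases (1, 1, 0, 0), pool now (3, 3, 3, 3)
  P5: need (1, 1, 2, 2) fits (3, 3, 3, 3); releases (0, 1, 2, 0), pool now (3, 4, 5, 3)
  P2: need (0, 3, 3, 0) fits (3, 4, 5, 3); releases (2, 3, 1, 1), pool now (5, 7, 6, 4)
  P4: need (1, 7, 4, 2) fits (5, 7, 6, 4); releases (0, 0, 1, 0), pool now (5, 7, 7, 4)
  P8: need (0, 3, 1, 2) fits (5, 7, 7, 4); releases (0, 1, 1, 0), pool now (5, 8, 8, 4)


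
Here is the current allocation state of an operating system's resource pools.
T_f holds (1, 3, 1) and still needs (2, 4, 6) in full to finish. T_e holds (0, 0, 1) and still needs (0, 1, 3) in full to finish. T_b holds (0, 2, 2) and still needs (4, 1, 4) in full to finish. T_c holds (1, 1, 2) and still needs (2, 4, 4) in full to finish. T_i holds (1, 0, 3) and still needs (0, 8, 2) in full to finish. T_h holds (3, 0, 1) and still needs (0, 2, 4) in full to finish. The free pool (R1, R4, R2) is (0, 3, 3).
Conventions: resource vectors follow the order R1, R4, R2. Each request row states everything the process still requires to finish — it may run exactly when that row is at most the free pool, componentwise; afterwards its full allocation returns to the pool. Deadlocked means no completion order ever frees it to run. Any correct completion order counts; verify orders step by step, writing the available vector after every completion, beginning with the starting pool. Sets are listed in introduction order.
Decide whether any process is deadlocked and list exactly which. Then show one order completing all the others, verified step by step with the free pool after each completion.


Deadlocked: T_f, T_b, T_c and T_i.
Key observation: after T_e, T_h the pool peaks at (3, 3, 5), and each blocked process is short somewhere: T_f on R4, R2; T_b on R1; T_c on R4; T_i on R4.
The rest can finish in the order T_e, T_h. Verifying each step:
  pool = (0, 3, 3)
  T_e: need (0, 1, 3) fits (0, 3, 3); releases (0, 0, 1), pool now (0, 3, 4)
  T_h: need (0, 2, 4) fits (0, 3, 4); releases (3, 0, 1), pool now (3, 3, 5)
The stuck group stays short no matter what:
  T_f cannot run: need (2, 4, 6) vs free (3, 3, 5) (insufficient R4 and R2)
  T_b cannot run: need (4, 1, 4) vs free (3, 3, 5) (insufficient R1)
  T_c cannot run: need (2, 4, 4) vs free (3, 3, 5) (insufficient R4)
  T_i cannot run: need (0, 8, 2) vs free (3, 3, 5) (insufficient R4)


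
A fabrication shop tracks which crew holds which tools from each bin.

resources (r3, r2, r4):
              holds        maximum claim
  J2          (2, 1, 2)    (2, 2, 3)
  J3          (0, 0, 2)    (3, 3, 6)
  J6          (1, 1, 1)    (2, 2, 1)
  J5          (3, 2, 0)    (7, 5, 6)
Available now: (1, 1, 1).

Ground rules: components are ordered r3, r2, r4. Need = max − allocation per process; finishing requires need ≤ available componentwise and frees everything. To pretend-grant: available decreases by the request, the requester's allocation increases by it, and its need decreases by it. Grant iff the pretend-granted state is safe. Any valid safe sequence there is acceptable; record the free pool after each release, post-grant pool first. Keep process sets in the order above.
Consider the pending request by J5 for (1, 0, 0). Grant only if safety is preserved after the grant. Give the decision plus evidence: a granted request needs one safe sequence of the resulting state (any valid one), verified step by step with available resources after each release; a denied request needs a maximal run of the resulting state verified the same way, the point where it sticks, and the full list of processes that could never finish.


GRANT: granting preserves safety; a valid post-grant sequence is J2, J6, J3, J5.
Key observation: granting shrinks the pool to (0, 1, 1), yet J2 still fits and the chain goes through.
Verifying the post-grant state step by step:
  pool = (0, 1, 1)
  J2: need (0, 1, 1) fits (0, 1, 1); releases (2, 1, 2), pool now (2, 2, 3)
  J6: need (1, 1, 0) fits (2, 2, 3); releases (1, 1, 1), pool now (3, 3, 4)
  J3: need (3, 3, 4) fits (3, 3, 4); releases (0, 0, 2), pool now (3, 3, 6)
  J5: need (3, 3, 6) fits (3, 3, 6); releases (4, 2, 0), pool now (7, 5, 6)


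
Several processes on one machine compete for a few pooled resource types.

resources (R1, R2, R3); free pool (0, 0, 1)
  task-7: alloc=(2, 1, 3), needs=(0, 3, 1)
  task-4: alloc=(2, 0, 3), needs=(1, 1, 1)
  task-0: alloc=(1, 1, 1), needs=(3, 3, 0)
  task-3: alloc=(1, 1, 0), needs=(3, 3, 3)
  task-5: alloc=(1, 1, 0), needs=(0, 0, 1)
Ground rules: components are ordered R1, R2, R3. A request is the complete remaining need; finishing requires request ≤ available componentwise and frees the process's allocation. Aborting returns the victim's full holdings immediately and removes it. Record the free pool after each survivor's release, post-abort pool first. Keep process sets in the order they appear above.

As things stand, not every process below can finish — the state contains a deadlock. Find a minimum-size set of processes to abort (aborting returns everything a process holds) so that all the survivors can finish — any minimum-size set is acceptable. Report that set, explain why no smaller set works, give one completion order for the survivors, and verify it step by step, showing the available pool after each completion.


The answer: abort task-7 and task-3.
Key observation: the deadlocked task-0 becomes finishable only because task-7 and task-3 released (3, 2, 3); it completes at step 3 below.
Minimality, checking each single-abort alternative: task-7 alone leaves task-0 blocked (short on R2); task-4 alone leaves task-7 blocked (short on R2); task-0 alone leaves task-7 blocked (short on R2); task-3 alone leaves task-7 blocked (short on R2); task-5 alone leaves task-7 blocked (short on R2).
The survivors complete as task-4, task-5, task-0. Check, step by step (starting from the post-abort pool):
  pool = (3, 2, 4)
  run task-4 (needs (1, 1, 1), free (3, 2, 4)); after release of (2, 0, 3) the pool is (5, 2, 7)
  run task-5 (needs (0, 0, 1), free (5, 2, 7)); after release of (1, 1, 0) the pool is (6, 3, 7)
  run task-0 (needs (3, 3, 0), free (6, 3, 7)); after release of (1, 1, 1) the pool is (7, 4, 8)


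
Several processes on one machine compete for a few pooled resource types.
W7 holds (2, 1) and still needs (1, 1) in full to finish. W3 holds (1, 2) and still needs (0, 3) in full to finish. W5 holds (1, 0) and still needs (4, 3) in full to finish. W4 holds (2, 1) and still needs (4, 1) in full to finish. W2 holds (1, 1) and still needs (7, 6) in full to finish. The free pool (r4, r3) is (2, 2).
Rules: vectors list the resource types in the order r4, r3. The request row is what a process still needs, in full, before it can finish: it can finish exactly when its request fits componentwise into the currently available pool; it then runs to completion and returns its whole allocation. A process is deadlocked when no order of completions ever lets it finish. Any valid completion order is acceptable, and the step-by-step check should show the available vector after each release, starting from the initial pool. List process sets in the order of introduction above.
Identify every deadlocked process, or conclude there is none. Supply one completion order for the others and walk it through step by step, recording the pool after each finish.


The deadlocked set is empty.
Key observation: the pool covers W7 at once, and every later process fits after earlier releases.
A valid finishing order for the others: W7, W4, W3, W5, W2. Verifying each step:
  pool = (2, 2)
  W7: need (1, 1) fits (2, 2); releases (2, 1), pool now (4, 3)
  W4: need (4, 1) fits (4, 3); releases (2, 1), pool now (6, 4)
  W3: need (0, 3) fits (6, 4); releases (1, 2), pool now (7, 6)
  W5: need (4, 3) fits (7, 6); releases (1, 0), pool now (8, 6)
  W2: need (7, 6) fits (8, 6); releases (1, 1), pool now (9, 7)


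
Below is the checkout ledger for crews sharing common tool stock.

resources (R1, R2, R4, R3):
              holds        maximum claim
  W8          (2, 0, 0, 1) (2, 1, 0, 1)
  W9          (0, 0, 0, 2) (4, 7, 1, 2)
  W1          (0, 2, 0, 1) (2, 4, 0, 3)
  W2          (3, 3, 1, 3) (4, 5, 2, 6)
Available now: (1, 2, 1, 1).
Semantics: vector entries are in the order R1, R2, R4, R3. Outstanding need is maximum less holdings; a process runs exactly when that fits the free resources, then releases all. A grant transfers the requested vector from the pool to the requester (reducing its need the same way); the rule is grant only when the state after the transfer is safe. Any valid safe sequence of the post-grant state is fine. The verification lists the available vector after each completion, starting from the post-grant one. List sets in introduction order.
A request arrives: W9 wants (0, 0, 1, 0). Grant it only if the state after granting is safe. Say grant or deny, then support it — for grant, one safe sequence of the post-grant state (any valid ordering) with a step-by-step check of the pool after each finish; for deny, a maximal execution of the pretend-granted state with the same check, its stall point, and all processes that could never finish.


DENY. Granting would leave the state unsafe.
Key observation: after W8, W1 the pool peaks at (3, 4, 0, 3), and each blocked process is short somewhere: W9 on R1, R2; W2 on R4.
On the post-grant state, W8, W1 is a maximal run — nothing extends it. Check, step by step:
  pool = (1, 2, 0, 1)
  run W8 (needs (0, 1, 0, 0), free (1, 2, 0, 1)); after release of (2, 0, 0, 1) the pool is (3, 2, 0, 2)
  run W1 (needs (2, 2, 0, 2), free (3, 2, 0, 2)); after release of (0, 2, 0, 1) the pool is (3, 4, 0, 3)
  W9 cannot run: need (4, 7, 0, 0) vs free (3, 4, 0, 3) (insufficient R1 and R2)
  W2 cannot run: need (1, 2, 1, 3) vs free (3, 4, 0, 3) (insufficient R4)
Had the request been granted, W9 and W2 could never finish.


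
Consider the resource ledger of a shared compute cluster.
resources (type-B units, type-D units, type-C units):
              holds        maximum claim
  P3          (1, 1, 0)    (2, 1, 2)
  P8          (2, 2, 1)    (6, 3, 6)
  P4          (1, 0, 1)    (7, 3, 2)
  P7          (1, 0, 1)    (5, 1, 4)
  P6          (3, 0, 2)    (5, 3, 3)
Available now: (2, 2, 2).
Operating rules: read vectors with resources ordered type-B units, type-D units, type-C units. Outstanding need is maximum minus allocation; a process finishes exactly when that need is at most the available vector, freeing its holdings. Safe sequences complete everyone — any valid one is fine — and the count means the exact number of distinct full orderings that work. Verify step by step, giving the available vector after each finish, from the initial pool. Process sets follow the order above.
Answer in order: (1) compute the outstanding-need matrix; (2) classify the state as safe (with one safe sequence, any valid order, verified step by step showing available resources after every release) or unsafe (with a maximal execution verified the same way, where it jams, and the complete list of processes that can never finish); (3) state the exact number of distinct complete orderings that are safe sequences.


(1) Remaining need (order type-B units, type-D units, type-C units):
  P3: (1, 0, 2)
  P8: (4, 1, 5)
  P4: (6, 3, 1)
  P7: (4, 1, 3)
  P6: (2, 3, 1)
(2) SAFE. One safe sequence: P3, P6, P4, P7, P8.
Key observation: at P3 the run first touches a limit — (1, 0, 2) against (2, 2, 2), exact on a resource it actually requests.
Step-by-step check:
  pool = (2, 2, 2)
  P3 needs (1, 0, 2) <= (2, 2, 2) -> finishes; pool += (1, 1, 0) = (3, 3, 2)
  P6 needs (2, 3, 1) <= (3, 3, 2) -> finishes; pool += (3, 0, 2) = (6, 3, 4)
  P4 needs (6, 3, 1) <= (6, 3, 4) -> finishes; pool += (1, 0, 1) = (7, 3, 5)
  P7 needs (4, 1, 3) <= (7, 3, 5) -> finishes; pool += (1, 0, 1) = (8, 3, 6)
  P8 needs (4, 1, 5) <= (8, 3, 6) -> finishes; pool += (2, 2, 1) = (10, 5, 7)
(3) The exact count: 4 of the possible complete orderings are safe sequences.


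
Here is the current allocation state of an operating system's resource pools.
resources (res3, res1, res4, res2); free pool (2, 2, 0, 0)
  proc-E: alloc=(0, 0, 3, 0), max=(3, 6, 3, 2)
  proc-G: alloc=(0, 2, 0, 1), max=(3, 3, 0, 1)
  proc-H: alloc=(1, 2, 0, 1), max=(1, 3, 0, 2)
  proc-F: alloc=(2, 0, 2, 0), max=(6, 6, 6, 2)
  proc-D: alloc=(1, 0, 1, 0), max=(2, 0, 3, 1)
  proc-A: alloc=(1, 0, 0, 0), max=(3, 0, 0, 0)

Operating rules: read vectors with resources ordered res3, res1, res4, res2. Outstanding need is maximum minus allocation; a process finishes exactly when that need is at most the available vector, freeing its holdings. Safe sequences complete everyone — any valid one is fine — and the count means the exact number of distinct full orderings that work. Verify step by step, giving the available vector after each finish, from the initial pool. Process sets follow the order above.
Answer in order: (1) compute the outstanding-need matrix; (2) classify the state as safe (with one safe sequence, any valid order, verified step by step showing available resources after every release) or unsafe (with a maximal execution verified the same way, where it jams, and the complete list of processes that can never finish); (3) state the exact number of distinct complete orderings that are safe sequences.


(1) Remaining need (order res3, res1, res4, res2):
  proc-E: (3, 6, 0, 2)
  proc-G: (3, 1, 0, 0)
  proc-H: (0, 1, 0, 1)
  proc-F: (4, 6, 4, 2)
  proc-D: (1, 0, 2, 1)
  proc-A: (2, 0, 0, 0)
(2) SAFE. One safe sequence: proc-A, proc-G, proc-H, proc-E, proc-D, proc-F.
Key observation: at proc-A the run first touches a limit — (2, 0, 0, 0) against (2, 2, 0, 0), exact on a resource it actually requests.
Step-by-step check:
  pool = (2, 2, 0, 0)
  proc-A needs (2, 0, 0, 0) <= (2, 2, 0, 0) -> finishes; pool += (1, 0, 0, 0) = (3, 2, 0, 0)
  proc-G needs (3, 1, 0, 0) <= (3, 2, 0, 0) -> finishes; pool += (0, 2, 0, 1) = (3, 4, 0, 1)
  proc-H needs (0, 1, 0, 1) <= (3, 4, 0, 1) -> finishes; pool += (1, 2, 0, 1) = (4, 6, 0, 2)
  proc-E needs (3, 6, 0, 2) <= (4, 6, 0, 2) -> finishes; pool += (0, 0, 3, 0) = (4, 6, 3, 2)
  proc-D needs (1, 0, 2, 1) <= (4, 6, 3, 2) -> finishes; pool += (1, 0, 1, 0) = (5, 6, 4, 2)
  proc-F needs (4, 6, 4, 2) <= (5, 6, 4, 2) -> finishes; pool += (2, 0, 2, 0) = (7, 6, 6, 2)
(3) Precisely 1 of the possible complete orderings is a safe sequence.


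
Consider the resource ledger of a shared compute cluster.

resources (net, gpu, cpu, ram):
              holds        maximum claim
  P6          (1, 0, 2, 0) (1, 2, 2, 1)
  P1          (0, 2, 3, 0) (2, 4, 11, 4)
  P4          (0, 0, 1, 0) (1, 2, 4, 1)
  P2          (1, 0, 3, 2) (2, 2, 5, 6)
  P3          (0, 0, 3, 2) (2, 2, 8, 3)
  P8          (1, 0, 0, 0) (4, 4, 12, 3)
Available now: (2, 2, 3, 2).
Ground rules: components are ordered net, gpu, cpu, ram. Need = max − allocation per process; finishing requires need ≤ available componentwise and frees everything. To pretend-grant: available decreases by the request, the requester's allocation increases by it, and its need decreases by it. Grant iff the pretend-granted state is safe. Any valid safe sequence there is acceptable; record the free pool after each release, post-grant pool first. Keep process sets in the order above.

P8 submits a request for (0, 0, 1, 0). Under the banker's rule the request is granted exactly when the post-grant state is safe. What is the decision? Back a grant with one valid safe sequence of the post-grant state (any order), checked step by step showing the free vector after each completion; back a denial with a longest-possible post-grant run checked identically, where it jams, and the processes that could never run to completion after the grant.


GRANT — the state after the grant stays safe, e.g. via P6, P4, P3, P1, P2, P8.
Key observation: (2, 2, 2, 2) free after granting still covers P6 first, and each release covers the next.
Step-by-step check of the post-grant state:
  pool = (2, 2, 2, 2)
  run P6 (needs (0, 2, 0, 1), free (2, 2, 2, 2)); after release of (1, 0, 2, 0) the pool is (3, 2, 4, 2)
  run P4 (needs (1, 2, 3, 1), free (3, 2, 4, 2)); after release of (0, 0, 1, 0) the pool is (3, 2, 5, 2)
  run P3 (needs (2, 2, 5, 1), free (3, 2, 5, 2)); after release of (0, 0, 3, 2) the pool is (3, 2, 8, 4)
  run P1 (needs (2, 2, 8, 4), free (3, 2, 8, 4)); after release of (0, 2, 3, 0) the pool is (3, 4, 11, 4)
  run P2 (needs (1, 2, 2, 4), free (3, 4, 11, 4)); after release of (1, 0, 3, 2) the pool is (4, 4, 14, 6)
  run P8 (needs (3, 4, 11, 3), free (4, 4, 14, 6)); after release of (1, 0, 1, 0) the pool is (5, 4, 15, 6)


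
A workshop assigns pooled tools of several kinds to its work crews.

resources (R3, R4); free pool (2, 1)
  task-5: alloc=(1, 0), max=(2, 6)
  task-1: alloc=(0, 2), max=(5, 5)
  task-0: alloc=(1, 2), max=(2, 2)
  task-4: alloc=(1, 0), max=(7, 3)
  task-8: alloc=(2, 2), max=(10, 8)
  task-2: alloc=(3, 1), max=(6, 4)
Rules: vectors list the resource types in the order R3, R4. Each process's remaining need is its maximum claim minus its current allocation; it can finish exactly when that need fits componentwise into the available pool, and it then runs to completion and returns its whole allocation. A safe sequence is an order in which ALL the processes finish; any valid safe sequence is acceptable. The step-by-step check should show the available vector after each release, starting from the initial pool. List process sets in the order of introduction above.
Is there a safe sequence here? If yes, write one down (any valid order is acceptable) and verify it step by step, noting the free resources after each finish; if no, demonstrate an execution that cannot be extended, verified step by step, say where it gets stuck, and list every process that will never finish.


SAFE, for example via the order task-0, task-2, task-1, task-5, task-4, task-8.
Key observation: task-2 marks the first exact bind of the order: its need (3, 3) fits the free (3, 3) with zero slack on a requested resource.
Verifying each step:
  pool = (2, 1)
  task-0: need (1, 0) fits (2, 1); releases (1, 2), pool now (3, 3)
  task-2: need (3, 3) fits (3, 3); releases (3, 1), pool now (6, 4)
  task-1: need (5, 3) fits (6, 4); releases (0, 2), pool now (6, 6)
  task-5: need (1, 6) fits (6, 6); releases (1, 0), pool now (7, 6)
  task-4: need (6, 3) fits (7, 6); releases (1, 0), pool now (8, 6)
  task-8: need (8, 6) fits (8, 6); releases (2, 2), pool now (10, 8)


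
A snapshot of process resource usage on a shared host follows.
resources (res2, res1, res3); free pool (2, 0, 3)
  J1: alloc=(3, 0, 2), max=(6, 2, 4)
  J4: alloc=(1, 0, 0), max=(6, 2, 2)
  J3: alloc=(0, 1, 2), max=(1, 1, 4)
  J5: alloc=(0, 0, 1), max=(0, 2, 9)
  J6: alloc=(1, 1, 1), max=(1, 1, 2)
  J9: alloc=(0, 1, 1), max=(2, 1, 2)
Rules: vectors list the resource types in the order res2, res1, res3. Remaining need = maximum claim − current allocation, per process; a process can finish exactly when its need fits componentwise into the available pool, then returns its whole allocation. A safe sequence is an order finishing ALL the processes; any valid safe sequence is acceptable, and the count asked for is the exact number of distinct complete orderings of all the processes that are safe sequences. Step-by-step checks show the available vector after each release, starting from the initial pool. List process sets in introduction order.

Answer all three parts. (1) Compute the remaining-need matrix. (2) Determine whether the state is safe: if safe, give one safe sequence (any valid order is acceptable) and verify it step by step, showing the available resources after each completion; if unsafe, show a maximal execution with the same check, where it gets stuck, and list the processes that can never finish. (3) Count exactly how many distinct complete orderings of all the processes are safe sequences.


(1) Remaining need (order res2, res1, res3):
  J1: (3, 2, 2)
  J4: (5, 2, 2)
  J3: (1, 0, 2)
  J5: (0, 2, 8)
  J6: (0, 0, 1)
  J9: (2, 0, 1)
(2) SAFE — a valid safe sequence is J9, J3, J6, J1, J4, J5.
Key observation: J9 marks the first exact bind of the order: its need (2, 0, 1) fits the free (2, 0, 3) with zero slack on a requested resource.
Step-by-step check:
  pool = (2, 0, 3)
  J9 needs (2, 0, 1) <= (2, 0, 3) -> finishes; pool += (0, 1, 1) = (2, 1, 4)
  J3 needs (1, 0, 2) <= (2, 1, 4) -> finishes; pool += (0, 1, 2) = (2, 2, 6)
  J6 needs (0, 0, 1) <= (2, 2, 6) -> finishes; pool += (1, 1, 1) = (3, 3, 7)
  J1 needs (3, 2, 2) <= (3, 3, 7) -> finishes; pool += (3, 0, 2) = (6, 3, 9)
  J4 needs (5, 2, 2) <= (6, 3, 9) -> finishes; pool += (1, 0, 0) = (7, 3, 9)
  J5 needs (0, 2, 8) <= (7, 3, 9) -> finishes; pool += (0, 0, 1) = (7, 3, 10)
(3) Exactly 30 of the possible complete orderings are safe sequences.
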